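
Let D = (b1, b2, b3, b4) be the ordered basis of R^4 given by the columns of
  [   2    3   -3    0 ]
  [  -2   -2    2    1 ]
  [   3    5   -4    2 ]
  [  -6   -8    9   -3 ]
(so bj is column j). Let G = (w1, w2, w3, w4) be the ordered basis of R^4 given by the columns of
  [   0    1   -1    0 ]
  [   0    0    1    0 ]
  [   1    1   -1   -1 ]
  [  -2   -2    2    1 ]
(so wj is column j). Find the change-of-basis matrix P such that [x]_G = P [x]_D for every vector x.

Take x = bj: its D-coordinates are the j-th standard unit vector, so P e_j — column j of P — equals [bj]_G.
b1 = w1 + 0·w2 - 2w3 + 0·w4, giving column 1 = <1, 0, -2, 0>; repeating for each j gives P = [[1, 0, -2, 1], [0, 1, -1, 1], [-2, -2, 2, 1], [0, -2, -1, -1]].

[[1, 0, -2, 1], [0, 1, -1, 1], [-2, -2, 2, 1], [0, -2, -1, -1]]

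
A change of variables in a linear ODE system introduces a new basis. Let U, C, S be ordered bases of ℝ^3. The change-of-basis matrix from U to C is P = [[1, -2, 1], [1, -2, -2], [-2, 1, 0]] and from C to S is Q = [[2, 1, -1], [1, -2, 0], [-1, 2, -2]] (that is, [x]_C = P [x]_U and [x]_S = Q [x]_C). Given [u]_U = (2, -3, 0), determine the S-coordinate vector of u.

Composing the changes, [u]_S = Q P [u]_U.
Q P = [[5, -7, 0], [-1, 2, 5], [5, -4, -5]]; applying this to (2, -3, 0) gives (31, -8, 22).

(31, -8, 22)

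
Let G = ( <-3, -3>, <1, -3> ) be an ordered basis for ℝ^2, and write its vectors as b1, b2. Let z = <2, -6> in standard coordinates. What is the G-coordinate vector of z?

<0, 2>

Write z = c_1 b1 + c_2 b2 and solve for the c_i.
System: -3c_1 + c_2 = 2, -3c_1 - 3c_2 = -6; solving gives c_1 = 0, c_2 = 2.
Check: 0·b1 + 2b2 = <2, -6>.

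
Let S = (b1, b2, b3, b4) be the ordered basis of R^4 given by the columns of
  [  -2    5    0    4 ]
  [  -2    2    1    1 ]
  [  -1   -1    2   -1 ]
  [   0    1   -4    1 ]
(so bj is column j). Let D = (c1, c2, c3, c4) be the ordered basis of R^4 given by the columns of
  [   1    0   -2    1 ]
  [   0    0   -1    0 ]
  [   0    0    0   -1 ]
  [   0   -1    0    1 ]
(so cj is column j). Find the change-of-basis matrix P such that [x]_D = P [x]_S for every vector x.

Let M have columns bj and N have columns cj. Then for every x, N [x]_D = x = M [x]_S, so P = N^(-1) M.
Since det N = -1, N^(-1) has integer entries; multiplying gives P = [[1, 0, 0, 1], [1, 0, 2, 0], [2, -2, -1, -1], [1, 1, -2, 1]].

[[1, 0, 0, 1], [1, 0, 2, 0], [2, -2, -1, -1], [1, 1, -2, 1]]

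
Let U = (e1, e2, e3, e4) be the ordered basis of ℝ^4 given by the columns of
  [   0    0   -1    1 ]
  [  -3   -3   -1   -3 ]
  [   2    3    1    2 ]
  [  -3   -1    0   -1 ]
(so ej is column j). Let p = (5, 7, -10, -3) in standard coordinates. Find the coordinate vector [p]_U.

(2, -4, -4, 1)

Write p = c_1 e1 + ... + c_4 e4 and solve for the c_i.
Solving this 4x4 system gives c = (2, -4, -4, 1).
Check: 2e1 - 4e2 - 4e3 + e4 = (5, 7, -10, -3).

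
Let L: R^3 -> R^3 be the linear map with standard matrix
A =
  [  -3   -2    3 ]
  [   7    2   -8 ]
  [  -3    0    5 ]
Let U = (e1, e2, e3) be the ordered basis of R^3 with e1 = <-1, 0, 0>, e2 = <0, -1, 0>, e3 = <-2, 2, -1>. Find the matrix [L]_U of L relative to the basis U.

[[3, -2, 3], [1, 2, 0], [-3, 0, -1]]

Let P have columns e1, ..., e3. Then [L]_U = P^(-1) A P.
Here det P = -1, so P^(-1) is integer; computing A P first and then P^(-1)(A P) gives [[3, -2, 3], [1, 2, 0], [-3, 0, -1]].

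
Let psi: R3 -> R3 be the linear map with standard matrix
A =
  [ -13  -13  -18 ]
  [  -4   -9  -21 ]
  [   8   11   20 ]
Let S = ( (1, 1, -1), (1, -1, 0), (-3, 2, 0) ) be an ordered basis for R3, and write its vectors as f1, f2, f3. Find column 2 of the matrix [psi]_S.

(3, 0, 1)

Column 2 of [psi]_S is the S-coordinate vector of psi(f2).
In standard coordinates psi(f2) = A f2 = (0, 5, -3).
Converting to S: (0, 5, -3) = 3f1 + 0·f2 + f3, so the coordinate vector is (3, 0, 1).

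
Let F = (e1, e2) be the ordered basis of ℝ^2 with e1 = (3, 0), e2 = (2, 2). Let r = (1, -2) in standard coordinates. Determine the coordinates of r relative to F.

Write r = c_1 e1 + c_2 e2 and solve for the c_i.
System: 3c_1 + 2c_2 = 1, 0c_1 + 2c_2 = -2; solving gives c_1 = 1, c_2 = -1.
Check: e1 - e2 = (1, -2).

(1, -1)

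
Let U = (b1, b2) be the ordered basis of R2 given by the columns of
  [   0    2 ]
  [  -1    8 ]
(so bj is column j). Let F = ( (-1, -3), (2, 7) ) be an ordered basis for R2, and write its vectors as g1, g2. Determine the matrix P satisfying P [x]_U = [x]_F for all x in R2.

Let M have columns bj and N have columns gj. Then for every x, N [x]_F = x = M [x]_U, so P = N^(-1) M.
Since det N = -1, N^(-1) has integer entries; multiplying gives P = [[-2, 2], [-1, 2]].

[[-2, 2], [-1, 2]]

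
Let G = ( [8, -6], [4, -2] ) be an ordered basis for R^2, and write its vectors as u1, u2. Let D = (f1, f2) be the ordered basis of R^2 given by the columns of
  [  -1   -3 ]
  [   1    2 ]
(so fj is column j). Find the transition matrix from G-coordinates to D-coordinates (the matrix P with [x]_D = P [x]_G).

Column j of P is [uj]_D, since P maps G-coordinates to D-coordinates.
Expressing u1 in D: u1 = -2f1 - 2f2, so column 1 of P is [-2, -2].
Doing the same for each uj gives P = [[-2, 2], [-2, -2]].

[[-2, 2], [-2, -2]]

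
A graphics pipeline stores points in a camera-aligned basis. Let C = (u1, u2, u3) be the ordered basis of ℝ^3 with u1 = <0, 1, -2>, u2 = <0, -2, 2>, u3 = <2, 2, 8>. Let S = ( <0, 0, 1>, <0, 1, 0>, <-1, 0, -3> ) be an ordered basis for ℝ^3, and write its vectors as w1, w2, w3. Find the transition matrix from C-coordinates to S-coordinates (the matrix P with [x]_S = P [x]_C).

Column j of P is [uj]_S, since P maps C-coordinates to S-coordinates.
Expressing u1 in S: u1 = -2w1 + w2 + 0·w3, so column 1 of P is <-2, 1, 0>.
Doing the same for each uj gives P = [[-2, 2, 2], [1, -2, 2], [0, 0, -2]].

[[-2, 2, 2], [1, -2, 2], [0, 0, -2]]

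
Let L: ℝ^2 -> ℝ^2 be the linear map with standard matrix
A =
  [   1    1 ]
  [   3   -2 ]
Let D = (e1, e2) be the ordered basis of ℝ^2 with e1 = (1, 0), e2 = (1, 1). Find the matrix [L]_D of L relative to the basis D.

[[-2, 1], [3, 1]]

The j-th column of [L]_D is [L(ej)]_D.
L(e1) = A e1 = (1, 3) = -2e1 + 3e2, so column 1 is (-2, 3).
Repeating for e2 and assembling the columns gives [[-2, 1], [3, 1]].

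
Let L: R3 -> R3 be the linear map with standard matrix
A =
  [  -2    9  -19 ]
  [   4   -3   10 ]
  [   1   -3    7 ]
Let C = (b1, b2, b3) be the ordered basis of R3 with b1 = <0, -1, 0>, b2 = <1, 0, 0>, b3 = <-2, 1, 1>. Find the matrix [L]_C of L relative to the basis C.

The j-th column of [L]_C is [L(bj)]_C.
L(b1) = A b1 = <-9, 3, 3> = 0·b1 - 3b2 + 3b3, so column 1 is <0, -3, 3>.
Repeating for b2, b3 and assembling the columns gives [[0, -3, 3], [-3, 0, -2], [3, 1, 2]].

[[0, -3, 3], [-3, 0, -2], [3, 1, 2]]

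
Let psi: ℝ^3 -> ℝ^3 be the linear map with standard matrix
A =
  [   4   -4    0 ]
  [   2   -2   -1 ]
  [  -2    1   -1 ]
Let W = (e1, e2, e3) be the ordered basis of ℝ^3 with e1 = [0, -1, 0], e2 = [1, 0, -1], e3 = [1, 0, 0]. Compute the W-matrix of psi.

[[-2, -3, -2], [1, 1, 2], [3, 3, 2]]

With P the matrix whose columns are e1, ..., e3, [psi]_W = P^(-1) A P.
Column by column: psi(e1) = A e1 = [4, 2, -1]; its W-coordinates [-2, 1, 3] give column 1.
Continuing for each basis vector yields [psi]_W = [[-2, -3, -2], [1, 1, 2], [3, 3, 2]].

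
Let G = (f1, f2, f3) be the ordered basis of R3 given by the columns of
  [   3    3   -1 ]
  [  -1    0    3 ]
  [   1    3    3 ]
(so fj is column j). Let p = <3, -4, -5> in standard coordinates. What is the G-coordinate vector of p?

<4, -3, 0>

[p]_G is the unique c with M c = p, where M has columns f1, ..., f3.
Gaussian elimination on [M | p] yields c = (4, -3, 0).
Check: 4f1 - 3f2 + 0·f3 = <3, -4, -5>.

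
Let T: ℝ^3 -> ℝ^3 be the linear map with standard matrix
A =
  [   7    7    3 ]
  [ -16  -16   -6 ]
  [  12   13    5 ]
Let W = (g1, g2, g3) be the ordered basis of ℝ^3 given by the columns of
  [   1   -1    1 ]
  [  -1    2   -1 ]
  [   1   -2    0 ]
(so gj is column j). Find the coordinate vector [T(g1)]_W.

<-2, -3, 2>

Compute T(g1) = A g1 = <3, -6, 4> in standard coordinates.
Then write this in W-coordinates: solve for y in y_1 g1 + ... + y_3 g3 = <3, -6, 4>.
This gives y = <-2, -3, 2>, which is column 1 of [T]_W.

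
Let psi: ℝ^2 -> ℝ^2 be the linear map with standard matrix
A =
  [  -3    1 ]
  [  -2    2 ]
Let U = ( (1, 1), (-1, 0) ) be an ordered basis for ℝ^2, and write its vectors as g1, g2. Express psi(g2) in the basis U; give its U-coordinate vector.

(2, -1)

Column 2 of [psi]_U is the U-coordinate vector of psi(g2).
In standard coordinates psi(g2) = A g2 = (3, 2).
Converting to U: (3, 2) = 2g1 - g2, so the coordinate vector is (2, -1).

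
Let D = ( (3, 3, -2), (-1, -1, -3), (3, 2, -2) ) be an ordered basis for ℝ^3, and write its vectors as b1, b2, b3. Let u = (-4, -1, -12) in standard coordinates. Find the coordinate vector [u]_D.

(3, 4, -3)

We seek scalars with c_1 b1 + ... + c_3 b3 = u; equivalently solve M c = u where the columns of M are b1, ..., b3.
Solving this 3x3 system gives c = (3, 4, -3).
Check: 3b1 + 4b2 - 3b3 = (-4, -1, -12).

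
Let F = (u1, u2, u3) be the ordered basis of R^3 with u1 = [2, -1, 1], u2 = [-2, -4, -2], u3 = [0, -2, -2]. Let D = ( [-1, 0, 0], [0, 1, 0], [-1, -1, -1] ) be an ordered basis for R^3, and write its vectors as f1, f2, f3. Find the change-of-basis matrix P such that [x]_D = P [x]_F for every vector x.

Let M have columns uj and N have columns fj. Then for every x, N [x]_D = x = M [x]_F, so P = N^(-1) M.
Since det N = 1, N^(-1) has integer entries; multiplying gives P = [[-1, 0, -2], [-2, -2, 0], [-1, 2, 2]].

[[-1, 0, -2], [-2, -2, 0], [-1, 2, 2]]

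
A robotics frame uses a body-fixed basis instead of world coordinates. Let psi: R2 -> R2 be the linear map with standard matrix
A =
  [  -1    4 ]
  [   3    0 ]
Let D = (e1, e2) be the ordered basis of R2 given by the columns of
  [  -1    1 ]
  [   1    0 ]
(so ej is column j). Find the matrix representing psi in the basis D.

[[-3, 3], [2, 2]]

The j-th column of [psi]_D is [psi(ej)]_D.
psi(e1) = A e1 = (5, -3) = -3e1 + 2e2, so column 1 is (-3, 2).
Repeating for e2 and assembling the columns gives [[-3, 3], [2, 2]].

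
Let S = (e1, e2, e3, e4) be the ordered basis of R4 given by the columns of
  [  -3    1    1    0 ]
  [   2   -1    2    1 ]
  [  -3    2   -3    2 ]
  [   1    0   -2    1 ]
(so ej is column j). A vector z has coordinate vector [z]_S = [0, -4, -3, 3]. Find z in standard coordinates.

[-7, 1, 7, 9]

z = M [z]_S, where M has columns e1, ..., e4.
Carrying out the matrix-vector product, z = [-7, 1, 7, 9].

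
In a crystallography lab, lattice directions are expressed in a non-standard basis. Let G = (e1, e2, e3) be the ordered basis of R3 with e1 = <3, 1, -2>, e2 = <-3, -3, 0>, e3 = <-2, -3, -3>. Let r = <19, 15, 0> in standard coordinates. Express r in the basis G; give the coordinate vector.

<3, -2, -2>

We seek scalars with c_1 e1 + ... + c_3 e3 = r; equivalently solve M c = r where the columns of M are e1, ..., e3.
Solving this 3x3 system gives c = (3, -2, -2).
Check: 3e1 - 2e2 - 2e3 = <19, 15, 0>.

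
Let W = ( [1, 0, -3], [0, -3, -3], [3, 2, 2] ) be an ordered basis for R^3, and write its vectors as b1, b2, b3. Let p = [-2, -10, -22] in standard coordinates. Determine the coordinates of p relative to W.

Write p = c_1 b1 + ... + c_3 b3 and solve for the c_i.
Row-reducing the augmented matrix [M | p] gives c = (4, 2, -2).
Check: 4b1 + 2b2 - 2b3 = [-2, -10, -22].

[4, 2, -2]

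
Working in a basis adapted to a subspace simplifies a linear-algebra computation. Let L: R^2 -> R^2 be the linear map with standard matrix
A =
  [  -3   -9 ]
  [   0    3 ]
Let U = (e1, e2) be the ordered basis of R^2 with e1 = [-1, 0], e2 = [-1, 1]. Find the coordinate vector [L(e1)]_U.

Compute L(e1) = A e1 = [3, 0] in standard coordinates.
Then write this in U-coordinates: solve for y in y_1 e1 + y_2 e2 = [3, 0].
This gives y = [-3, 0], which is column 1 of [L]_U.

[-3, 0]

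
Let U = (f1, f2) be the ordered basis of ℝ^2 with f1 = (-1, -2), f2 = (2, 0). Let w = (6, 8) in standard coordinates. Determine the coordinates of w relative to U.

(-4, 1)

[w]_U is the unique c with M c = w, where M has columns f1, f2.
System: -c_1 + 2c_2 = 6, -2c_1 + 0c_2 = 8; solving gives c_1 = -4, c_2 = 1.
Check: -4f1 + f2 = (6, 8).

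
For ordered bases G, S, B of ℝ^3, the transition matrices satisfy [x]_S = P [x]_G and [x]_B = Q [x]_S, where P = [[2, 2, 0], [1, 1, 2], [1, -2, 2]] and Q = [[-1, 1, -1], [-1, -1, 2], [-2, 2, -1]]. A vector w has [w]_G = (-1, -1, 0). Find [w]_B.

Composing the changes, [w]_B = Q P [w]_G.
Q P = [[-2, 1, 0], [-1, -7, 2], [-3, 0, 2]]; applying this to (-1, -1, 0) gives (1, 8, 3).

(1, 8, 3)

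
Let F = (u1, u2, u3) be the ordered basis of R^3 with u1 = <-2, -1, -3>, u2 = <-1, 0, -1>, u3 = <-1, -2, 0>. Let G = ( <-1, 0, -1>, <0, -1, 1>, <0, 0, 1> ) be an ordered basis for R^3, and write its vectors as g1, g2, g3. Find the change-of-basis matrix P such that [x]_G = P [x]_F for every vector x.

[[2, 1, 1], [1, 0, 2], [-2, 0, -1]]

Take x = uj: its F-coordinates are the j-th standard unit vector, so P e_j — column j of P — equals [uj]_G.
u1 = 2g1 + g2 - 2g3, giving column 1 = <2, 1, -2>; repeating for each j gives P = [[2, 1, 1], [1, 0, 2], [-2, 0, -1]].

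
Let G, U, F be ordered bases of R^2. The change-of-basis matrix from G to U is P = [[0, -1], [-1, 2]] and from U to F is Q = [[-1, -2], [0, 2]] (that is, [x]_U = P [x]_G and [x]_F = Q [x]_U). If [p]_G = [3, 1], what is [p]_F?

Apply P to get U-coordinates [-1, -1], then Q to get F-coordinates.
The result is [p]_F = [3, -2].

[3, -2]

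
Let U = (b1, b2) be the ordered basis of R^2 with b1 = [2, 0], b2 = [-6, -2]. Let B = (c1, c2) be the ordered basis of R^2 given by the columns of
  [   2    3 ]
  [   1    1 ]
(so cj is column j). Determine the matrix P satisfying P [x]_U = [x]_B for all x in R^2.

[[-2, 0], [2, -2]]

Take x = bj: its U-coordinates are the j-th standard unit vector, so P e_j — column j of P — equals [bj]_B.
b1 = -2c1 + 2c2, giving column 1 = [-2, 2]; repeating for each j gives P = [[-2, 0], [2, -2]].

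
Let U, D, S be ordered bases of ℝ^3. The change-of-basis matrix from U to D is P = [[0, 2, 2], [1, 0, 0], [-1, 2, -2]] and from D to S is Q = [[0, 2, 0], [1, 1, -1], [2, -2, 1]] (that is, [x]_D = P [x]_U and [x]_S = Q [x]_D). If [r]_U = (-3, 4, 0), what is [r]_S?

Composing the changes, [r]_S = Q P [r]_U.
Q P = [[2, 0, 0], [2, 0, 4], [-3, 6, 2]]; applying this to (-3, 4, 0) gives (-6, -6, 33).

(-6, -6, 33)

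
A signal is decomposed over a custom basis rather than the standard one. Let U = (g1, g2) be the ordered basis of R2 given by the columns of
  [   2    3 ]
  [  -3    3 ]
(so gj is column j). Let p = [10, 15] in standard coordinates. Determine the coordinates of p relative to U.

[-1, 4]

We seek scalars with c_1 g1 + c_2 g2 = p; equivalently solve M c = p where the columns of M are g1, g2.
System: 2c_1 + 3c_2 = 10, -3c_1 + 3c_2 = 15; solving gives c_1 = -1, c_2 = 4.
Check: -g1 + 4g2 = [10, 15].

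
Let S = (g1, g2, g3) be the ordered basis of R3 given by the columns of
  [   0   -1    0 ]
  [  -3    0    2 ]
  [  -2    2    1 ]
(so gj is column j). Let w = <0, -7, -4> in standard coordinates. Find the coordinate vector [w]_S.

<1, 0, -2>

Write w = c_1 g1 + ... + c_3 g3 and solve for the c_i.
Row-reducing the augmented matrix [M | w] gives c = (1, 0, -2).
Check: g1 + 0·g2 - 2g3 = <0, -7, -4>.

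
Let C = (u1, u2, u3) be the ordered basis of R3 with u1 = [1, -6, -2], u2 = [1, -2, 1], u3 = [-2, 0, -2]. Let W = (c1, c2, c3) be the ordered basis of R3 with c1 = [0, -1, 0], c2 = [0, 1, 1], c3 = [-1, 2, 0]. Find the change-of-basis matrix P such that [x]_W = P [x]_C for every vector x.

[[2, 1, 2], [-2, 1, -2], [-1, -1, 2]]

Column j of P is [uj]_W, since P maps C-coordinates to W-coordinates.
Expressing u1 in W: u1 = 2c1 - 2c2 - c3, so column 1 of P is [2, -2, -1].
Doing the same for each uj gives P = [[2, 1, 2], [-2, 1, -2], [-1, -1, 2]].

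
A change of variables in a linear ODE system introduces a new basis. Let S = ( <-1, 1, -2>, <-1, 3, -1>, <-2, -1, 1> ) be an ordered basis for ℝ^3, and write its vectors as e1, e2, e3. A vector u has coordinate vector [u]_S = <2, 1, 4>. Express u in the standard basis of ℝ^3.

<-11, 1, -1>

By definition u = 2e1 + e2 + 4e3.
Summing componentwise gives <-11, 1, -1>.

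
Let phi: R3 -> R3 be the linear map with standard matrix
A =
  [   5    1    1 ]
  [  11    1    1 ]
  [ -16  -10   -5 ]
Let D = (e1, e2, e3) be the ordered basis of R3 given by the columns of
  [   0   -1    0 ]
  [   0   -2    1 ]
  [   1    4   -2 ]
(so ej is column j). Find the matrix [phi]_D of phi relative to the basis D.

Let P have columns e1, ..., e3. Then [phi]_D = P^(-1) A P.
Here det P = -1, so P^(-1) is integer; computing A P first and then P^(-1)(A P) gives [[-3, -2, -2], [-1, 3, 1], [-1, -3, 1]].

[[-3, -2, -2], [-1, 3, 1], [-1, -3, 1]]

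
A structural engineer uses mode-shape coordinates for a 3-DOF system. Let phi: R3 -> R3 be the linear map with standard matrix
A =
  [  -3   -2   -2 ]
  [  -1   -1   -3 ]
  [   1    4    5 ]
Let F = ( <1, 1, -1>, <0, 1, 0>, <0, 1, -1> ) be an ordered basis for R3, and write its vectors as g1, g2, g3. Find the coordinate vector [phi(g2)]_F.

Column 2 of [phi]_F is the F-coordinate vector of phi(g2).
In standard coordinates phi(g2) = A g2 = <-2, -1, 4>.
Converting to F: <-2, -1, 4> = -2g1 + 3g2 - 2g3, so the coordinate vector is <-2, 3, -2>.

<-2, 3, -2>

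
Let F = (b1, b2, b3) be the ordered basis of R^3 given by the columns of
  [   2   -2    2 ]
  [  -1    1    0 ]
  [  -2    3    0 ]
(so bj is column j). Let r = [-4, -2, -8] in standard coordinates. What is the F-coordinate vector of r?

[r]_F is the unique c with M c = r, where M has columns b1, ..., b3.
Row-reducing the augmented matrix [M | r] gives c = (-2, -4, -4).
Check: -2b1 - 4b2 - 4b3 = [-4, -2, -8].

[-2, -4, -4]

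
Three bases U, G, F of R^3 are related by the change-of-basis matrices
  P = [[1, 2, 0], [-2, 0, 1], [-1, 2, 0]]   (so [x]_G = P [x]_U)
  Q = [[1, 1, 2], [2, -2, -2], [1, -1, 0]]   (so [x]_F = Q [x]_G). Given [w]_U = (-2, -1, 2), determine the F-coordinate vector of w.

(2, -20, -10)

First [w]_G = P [w]_U = (-4, 6, 0).
Then [w]_F = Q [w]_G = (2, -20, -10).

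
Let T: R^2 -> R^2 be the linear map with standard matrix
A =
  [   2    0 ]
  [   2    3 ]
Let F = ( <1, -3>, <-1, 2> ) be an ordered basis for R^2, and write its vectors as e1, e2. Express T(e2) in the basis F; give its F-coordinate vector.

Column 2 of [T]_F is the F-coordinate vector of T(e2).
In standard coordinates T(e2) = A e2 = <-2, 4>.
Converting to F: <-2, 4> = 0·e1 + 2e2, so the coordinate vector is <0, 2>.

<0, 2>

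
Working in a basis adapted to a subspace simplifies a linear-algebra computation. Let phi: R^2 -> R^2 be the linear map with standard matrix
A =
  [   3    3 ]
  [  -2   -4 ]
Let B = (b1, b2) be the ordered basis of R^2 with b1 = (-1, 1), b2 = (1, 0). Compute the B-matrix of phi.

[[-2, -2], [-2, 1]]

With P the matrix whose columns are b1, b2, [phi]_B = P^(-1) A P.
Column by column: phi(b1) = A b1 = (0, -2); its B-coordinates (-2, -2) give column 1.
Continuing for each basis vector yields [phi]_B = [[-2, -2], [-2, 1]].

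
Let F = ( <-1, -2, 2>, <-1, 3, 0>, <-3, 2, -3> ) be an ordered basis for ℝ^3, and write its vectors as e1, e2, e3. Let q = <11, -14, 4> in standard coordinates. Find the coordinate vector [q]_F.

[q]_F is the unique c with M c = q, where M has columns e1, ..., e3.
Solving this 3x3 system gives c = (-1, -4, -2).
Check: -e1 - 4e2 - 2e3 = <11, -14, 4>.

<-1, -4, -2>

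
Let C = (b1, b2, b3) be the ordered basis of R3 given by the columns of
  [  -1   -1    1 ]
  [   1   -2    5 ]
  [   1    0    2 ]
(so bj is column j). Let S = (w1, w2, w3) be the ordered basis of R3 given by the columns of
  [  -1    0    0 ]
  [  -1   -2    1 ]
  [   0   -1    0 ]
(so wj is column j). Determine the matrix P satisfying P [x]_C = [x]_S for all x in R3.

[[1, 1, -1], [-1, 0, -2], [0, -1, 0]]

Let M have columns bj and N have columns wj. Then for every x, N [x]_S = x = M [x]_C, so P = N^(-1) M.
Since det N = -1, N^(-1) has integer entries; multiplying gives P = [[1, 1, -1], [-1, 0, -2], [0, -1, 0]].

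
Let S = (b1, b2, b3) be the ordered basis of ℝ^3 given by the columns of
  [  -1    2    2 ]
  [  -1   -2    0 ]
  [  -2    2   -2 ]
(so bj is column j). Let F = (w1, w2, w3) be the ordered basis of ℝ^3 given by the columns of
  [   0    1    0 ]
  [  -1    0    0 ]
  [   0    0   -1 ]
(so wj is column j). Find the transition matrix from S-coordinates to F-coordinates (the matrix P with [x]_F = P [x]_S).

Take x = bj: its S-coordinates are the j-th standard unit vector, so P e_j — column j of P — equals [bj]_F.
b1 = w1 - w2 + 2w3, giving column 1 = <1, -1, 2>; repeating for each j gives P = [[1, 2, 0], [-1, 2, 2], [2, -2, 2]].

[[1, 2, 0], [-1, 2, 2], [2, -2, 2]]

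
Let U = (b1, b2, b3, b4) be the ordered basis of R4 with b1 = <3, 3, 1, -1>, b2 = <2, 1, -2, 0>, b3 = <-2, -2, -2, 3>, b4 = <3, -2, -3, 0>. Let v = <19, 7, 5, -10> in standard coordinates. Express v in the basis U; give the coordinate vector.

We seek scalars with c_1 b1 + ... + c_4 b4 = v; equivalently solve M c = v where the columns of M are b1, ..., b4.
Gaussian elimination on [M | v] yields c = (4, -3, -2, 3).
Check: 4b1 - 3b2 - 2b3 + 3b4 = <19, 7, 5, -10>.

<4, -3, -2, 3>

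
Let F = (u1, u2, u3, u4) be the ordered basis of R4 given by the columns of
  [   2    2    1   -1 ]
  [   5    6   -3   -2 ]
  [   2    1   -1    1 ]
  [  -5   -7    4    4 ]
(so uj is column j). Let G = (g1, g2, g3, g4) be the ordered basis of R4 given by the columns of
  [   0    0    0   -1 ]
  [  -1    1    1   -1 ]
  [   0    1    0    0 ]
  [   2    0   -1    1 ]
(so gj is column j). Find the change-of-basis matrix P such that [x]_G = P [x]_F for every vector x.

Column j of P is [uj]_G, since P maps F-coordinates to G-coordinates.
Expressing u1 in G: u1 = -2g1 + 2g2 - g3 - 2g4, so column 1 of P is [-2, 2, -1, -2].
Doing the same for each uj gives P = [[-2, -2, 2, 1], [2, 1, -1, 1], [-1, 1, -1, -1], [-2, -2, -1, 1]].

[[-2, -2, 2, 1], [2, 1, -1, 1], [-1, 1, -1, -1], [-2, -2, -1, 1]]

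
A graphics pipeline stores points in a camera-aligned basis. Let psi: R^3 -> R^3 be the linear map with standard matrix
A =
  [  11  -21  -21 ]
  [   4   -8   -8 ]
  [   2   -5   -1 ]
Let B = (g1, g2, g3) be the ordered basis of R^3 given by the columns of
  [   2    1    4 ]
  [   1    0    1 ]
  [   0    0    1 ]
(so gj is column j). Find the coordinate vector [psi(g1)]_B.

Compute psi(g1) = A g1 = <1, 0, -1> in standard coordinates.
Then write this in B-coordinates: solve for y in y_1 g1 + ... + y_3 g3 = <1, 0, -1>.
This gives y = <1, 3, -1>, which is column 1 of [psi]_B.

<1, 3, -1>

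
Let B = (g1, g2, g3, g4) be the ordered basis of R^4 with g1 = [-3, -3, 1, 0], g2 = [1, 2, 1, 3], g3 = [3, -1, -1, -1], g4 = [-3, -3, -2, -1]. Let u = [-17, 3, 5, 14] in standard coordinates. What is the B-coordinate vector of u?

[1, 4, -4, 2]

Write u = c_1 g1 + ... + c_4 g4 and solve for the c_i.
Solving this 4x4 system gives c = (1, 4, -4, 2).
Check: g1 + 4g2 - 4g3 + 2g4 = [-17, 3, 5, 14].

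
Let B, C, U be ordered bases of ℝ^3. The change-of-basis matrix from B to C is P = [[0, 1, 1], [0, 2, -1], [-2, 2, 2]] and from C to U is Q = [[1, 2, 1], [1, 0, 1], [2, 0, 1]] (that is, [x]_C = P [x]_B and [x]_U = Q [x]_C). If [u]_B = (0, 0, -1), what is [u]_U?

(-1, -3, -4)

First [u]_C = P [u]_B = (-1, 1, -2).
Then [u]_U = Q [u]_C = (-1, -3, -4).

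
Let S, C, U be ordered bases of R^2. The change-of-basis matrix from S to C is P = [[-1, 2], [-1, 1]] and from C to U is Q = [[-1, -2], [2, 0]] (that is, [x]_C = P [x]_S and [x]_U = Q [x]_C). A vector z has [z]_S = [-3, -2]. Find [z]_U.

[-1, -2]

Composing the changes, [z]_U = Q P [z]_S.
Q P = [[3, -4], [-2, 4]]; applying this to [-3, -2] gives [-1, -2].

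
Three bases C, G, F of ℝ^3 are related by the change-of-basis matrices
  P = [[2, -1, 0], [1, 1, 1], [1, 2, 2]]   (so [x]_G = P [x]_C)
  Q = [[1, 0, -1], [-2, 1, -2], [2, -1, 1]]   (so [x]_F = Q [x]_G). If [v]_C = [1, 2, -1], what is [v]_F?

[-3, -4, 1]

First [v]_G = P [v]_C = [0, 2, 3].
Then [v]_F = Q [v]_G = [-3, -4, 1].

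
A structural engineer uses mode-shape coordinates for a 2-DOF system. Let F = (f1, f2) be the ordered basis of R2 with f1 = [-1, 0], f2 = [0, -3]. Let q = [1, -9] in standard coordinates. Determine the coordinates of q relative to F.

[-1, 3]

Write q = c_1 f1 + c_2 f2 and solve for the c_i.
System: -c_1 + 0c_2 = 1, 0c_1 - 3c_2 = -9; solving gives c_1 = -1, c_2 = 3.
Check: -f1 + 3f2 = [1, -9].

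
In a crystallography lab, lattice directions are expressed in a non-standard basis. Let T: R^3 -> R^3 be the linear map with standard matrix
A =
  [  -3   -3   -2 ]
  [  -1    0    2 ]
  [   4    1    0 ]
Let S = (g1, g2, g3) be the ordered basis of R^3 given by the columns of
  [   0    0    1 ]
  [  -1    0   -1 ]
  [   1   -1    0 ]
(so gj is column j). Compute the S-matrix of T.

Let P have columns g1, ..., g3. Then [T]_S = P^(-1) A P.
Here det P = 1, so P^(-1) is integer; computing A P first and then P^(-1)(A P) gives [[-3, 0, 1], [-2, 0, -2], [1, 2, 0]].

[[-3, 0, 1], [-2, 0, -2], [1, 2, 0]]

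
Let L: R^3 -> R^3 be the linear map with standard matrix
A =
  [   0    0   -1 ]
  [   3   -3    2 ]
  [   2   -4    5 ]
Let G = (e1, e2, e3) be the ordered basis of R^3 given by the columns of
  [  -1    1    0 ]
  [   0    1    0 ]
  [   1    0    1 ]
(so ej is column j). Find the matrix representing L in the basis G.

Let P have columns e1, ..., e3. Then [L]_G = P^(-1) A P.
Here det P = -1, so P^(-1) is integer; computing A P first and then P^(-1)(A P) gives [[0, 0, 3], [-1, 0, 2], [3, -2, 2]].

[[0, 0, 3], [-1, 0, 2], [3, -2, 2]]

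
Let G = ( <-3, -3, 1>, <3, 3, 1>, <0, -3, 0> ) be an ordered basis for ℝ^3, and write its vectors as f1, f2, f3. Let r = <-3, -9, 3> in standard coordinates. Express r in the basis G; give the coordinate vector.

We seek scalars with c_1 f1 + ... + c_3 f3 = r; equivalently solve M c = r where the columns of M are f1, ..., f3.
Row-reducing the augmented matrix [M | r] gives c = (2, 1, 2).
Check: 2f1 + f2 + 2f3 = <-3, -9, 3>.

<2, 1, 2>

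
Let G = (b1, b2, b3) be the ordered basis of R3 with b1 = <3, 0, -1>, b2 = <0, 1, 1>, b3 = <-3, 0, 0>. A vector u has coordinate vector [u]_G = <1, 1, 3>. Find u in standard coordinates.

The coordinates say u = b1 + b2 + 3b3; adding the scaled basis vectors gives <-6, 1, 0>.

<-6, 1, 0>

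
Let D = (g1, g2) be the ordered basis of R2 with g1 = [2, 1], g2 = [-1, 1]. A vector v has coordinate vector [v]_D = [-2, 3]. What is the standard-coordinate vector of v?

The coordinates say v = -2g1 + 3g2; adding the scaled basis vectors gives [-7, 1].

[-7, 1]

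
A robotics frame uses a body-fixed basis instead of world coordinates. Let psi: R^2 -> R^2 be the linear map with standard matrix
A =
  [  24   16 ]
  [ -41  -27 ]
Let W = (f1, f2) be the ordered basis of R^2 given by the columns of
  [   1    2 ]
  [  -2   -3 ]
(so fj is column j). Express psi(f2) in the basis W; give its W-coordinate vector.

Compute psi(f2) = A f2 = (0, -1) in standard coordinates.
Then write this in W-coordinates: solve for y in y_1 f1 + y_2 f2 = (0, -1).
This gives y = (2, -1), which is column 2 of [psi]_W.

(2, -1)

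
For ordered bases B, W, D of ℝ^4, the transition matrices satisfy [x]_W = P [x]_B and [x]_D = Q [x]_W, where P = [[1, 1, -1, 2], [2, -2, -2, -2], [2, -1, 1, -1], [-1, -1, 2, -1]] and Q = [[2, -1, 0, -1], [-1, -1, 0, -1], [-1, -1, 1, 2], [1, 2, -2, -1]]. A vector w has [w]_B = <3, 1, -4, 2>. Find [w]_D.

<30, -6, -49, 44>

Composing the changes, [w]_D = Q P [w]_B.
Q P = [[1, 5, -2, 7], [-2, 2, 1, 1], [-3, -2, 8, -3], [2, 0, -9, 1]]; applying this to <3, 1, -4, 2> gives <30, -6, -49, 44>.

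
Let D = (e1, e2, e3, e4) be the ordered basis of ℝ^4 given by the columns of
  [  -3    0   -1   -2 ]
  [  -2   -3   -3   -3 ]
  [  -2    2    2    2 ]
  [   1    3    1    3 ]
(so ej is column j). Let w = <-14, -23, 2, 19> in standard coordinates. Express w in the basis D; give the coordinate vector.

We seek scalars with c_1 e1 + ... + c_4 e4 = w; equivalently solve M c = w where the columns of M are e1, ..., e4.
Row-reducing the augmented matrix [M | w] gives c = (4, 4, 0, 1).
Check: 4e1 + 4e2 + 0·e3 + e4 = <-14, -23, 2, 19>.

<4, 4, 0, 1>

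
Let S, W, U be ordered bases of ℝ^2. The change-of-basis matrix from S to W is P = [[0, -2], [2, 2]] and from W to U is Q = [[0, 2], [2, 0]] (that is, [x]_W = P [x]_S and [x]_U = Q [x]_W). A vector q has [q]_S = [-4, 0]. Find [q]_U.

Apply P to get W-coordinates [0, -8], then Q to get U-coordinates.
The result is [q]_U = [-16, 0].

[-16, 0]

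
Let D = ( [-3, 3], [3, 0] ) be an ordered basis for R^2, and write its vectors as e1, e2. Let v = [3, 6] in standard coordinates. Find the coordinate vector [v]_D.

We seek scalars with c_1 e1 + c_2 e2 = v; equivalently solve M c = v where the columns of M are e1, e2.
System: -3c_1 + 3c_2 = 3, 3c_1 + 0c_2 = 6; solving gives c_1 = 2, c_2 = 3.
Check: 2e1 + 3e2 = [3, 6].

[2, 3]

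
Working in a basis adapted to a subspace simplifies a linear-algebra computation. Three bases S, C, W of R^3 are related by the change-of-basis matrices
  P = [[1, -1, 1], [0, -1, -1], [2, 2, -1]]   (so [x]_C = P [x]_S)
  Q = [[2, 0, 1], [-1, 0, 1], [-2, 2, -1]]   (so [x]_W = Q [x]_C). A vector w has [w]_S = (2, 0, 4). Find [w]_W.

(12, -6, -20)

Composing the changes, [w]_W = Q P [w]_S.
Q P = [[4, 0, 1], [1, 3, -2], [-4, -2, -3]]; applying this to (2, 0, 4) gives (12, -6, -20).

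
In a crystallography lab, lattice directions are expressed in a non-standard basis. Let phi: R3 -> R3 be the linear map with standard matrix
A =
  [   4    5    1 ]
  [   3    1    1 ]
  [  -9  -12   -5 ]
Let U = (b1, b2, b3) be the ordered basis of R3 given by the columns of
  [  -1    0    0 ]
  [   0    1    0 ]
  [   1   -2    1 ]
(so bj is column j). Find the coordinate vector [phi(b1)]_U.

(3, -2, -3)

Column 1 of [phi]_U is the U-coordinate vector of phi(b1).
In standard coordinates phi(b1) = A b1 = (-3, -2, 4).
Converting to U: (-3, -2, 4) = 3b1 - 2b2 - 3b3, so the coordinate vector is (3, -2, -3).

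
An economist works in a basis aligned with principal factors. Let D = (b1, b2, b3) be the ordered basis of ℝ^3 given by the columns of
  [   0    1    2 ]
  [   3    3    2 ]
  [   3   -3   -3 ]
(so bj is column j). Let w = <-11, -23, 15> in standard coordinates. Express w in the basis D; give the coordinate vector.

<-2, -3, -4>

[w]_D is the unique c with M c = w, where M has columns b1, ..., b3.
Row-reducing the augmented matrix [M | w] gives c = (-2, -3, -4).
Check: -2b1 - 3b2 - 4b3 = <-11, -23, 15>.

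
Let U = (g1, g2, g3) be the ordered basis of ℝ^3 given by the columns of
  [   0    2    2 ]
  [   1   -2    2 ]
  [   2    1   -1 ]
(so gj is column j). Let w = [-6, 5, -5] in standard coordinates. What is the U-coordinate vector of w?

[w]_U is the unique c with M c = w, where M has columns g1, ..., g3.
Solving this 3x3 system gives c = (-1, -3, 0).
Check: -g1 - 3g2 + 0·g3 = [-6, 5, -5].

[-1, -3, 0]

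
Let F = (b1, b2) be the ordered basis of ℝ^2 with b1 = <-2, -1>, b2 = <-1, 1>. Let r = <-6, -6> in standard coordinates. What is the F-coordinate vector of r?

<4, -2>

[r]_F is the unique c with M c = r, where M has columns b1, b2.
System: -2c_1 - c_2 = -6, -c_1 + c_2 = -6; solving gives c_1 = 4, c_2 = -2.
Check: 4b1 - 2b2 = <-6, -6>.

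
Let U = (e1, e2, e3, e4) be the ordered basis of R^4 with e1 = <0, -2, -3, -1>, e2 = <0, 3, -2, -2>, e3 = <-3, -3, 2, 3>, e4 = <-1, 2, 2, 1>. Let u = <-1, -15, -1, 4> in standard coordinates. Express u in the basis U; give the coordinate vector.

<1, -2, 1, -2>

[u]_U is the unique c with M c = u, where M has columns e1, ..., e4.
Gaussian elimination on [M | u] yields c = (1, -2, 1, -2).
Check: e1 - 2e2 + e3 - 2e4 = <-1, -15, -1, 4>.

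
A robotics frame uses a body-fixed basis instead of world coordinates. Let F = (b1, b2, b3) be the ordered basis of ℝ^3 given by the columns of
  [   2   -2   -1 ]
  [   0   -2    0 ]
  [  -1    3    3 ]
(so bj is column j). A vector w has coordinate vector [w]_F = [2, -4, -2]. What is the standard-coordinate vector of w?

[14, 8, -20]

The coordinates say w = 2b1 - 4b2 - 2b3; adding the scaled basis vectors gives [14, 8, -20].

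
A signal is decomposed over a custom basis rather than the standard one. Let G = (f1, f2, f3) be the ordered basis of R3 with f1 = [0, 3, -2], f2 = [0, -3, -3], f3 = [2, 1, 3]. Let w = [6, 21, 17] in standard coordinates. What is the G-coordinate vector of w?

[2, -4, 3]

We seek scalars with c_1 f1 + ... + c_3 f3 = w; equivalently solve M c = w where the columns of M are f1, ..., f3.
Solving this 3x3 system gives c = (2, -4, 3).
Check: 2f1 - 4f2 + 3f3 = [6, 21, 17].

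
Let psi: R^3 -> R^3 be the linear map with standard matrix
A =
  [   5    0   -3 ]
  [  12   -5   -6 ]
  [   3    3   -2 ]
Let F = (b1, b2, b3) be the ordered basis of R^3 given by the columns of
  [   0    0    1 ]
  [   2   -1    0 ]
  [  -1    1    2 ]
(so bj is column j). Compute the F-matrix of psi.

[[-2, 0, 1], [0, 1, 2], [3, -3, -1]]

Let P have columns b1, ..., b3. Then [psi]_F = P^(-1) A P.
Here det P = 1, so P^(-1) is integer; computing A P first and then P^(-1)(A P) gives [[-2, 0, 1], [0, 1, 2], [3, -3, -1]].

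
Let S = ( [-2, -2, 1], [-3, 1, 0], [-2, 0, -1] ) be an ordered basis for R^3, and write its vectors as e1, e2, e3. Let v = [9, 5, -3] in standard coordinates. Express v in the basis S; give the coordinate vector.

[-3, -1, 0]

[v]_S is the unique c with M c = v, where M has columns e1, ..., e3.
Row-reducing the augmented matrix [M | v] gives c = (-3, -1, 0).
Check: -3e1 - e2 + 0·e3 = [9, 5, -3].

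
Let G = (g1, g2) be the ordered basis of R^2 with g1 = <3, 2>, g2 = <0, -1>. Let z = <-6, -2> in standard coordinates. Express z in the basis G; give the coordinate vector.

Write z = c_1 g1 + c_2 g2 and solve for the c_i.
System: 3c_1 + 0c_2 = -6, 2c_1 - c_2 = -2; solving gives c_1 = -2, c_2 = -2.
Check: -2g1 - 2g2 = <-6, -2>.

<-2, -2>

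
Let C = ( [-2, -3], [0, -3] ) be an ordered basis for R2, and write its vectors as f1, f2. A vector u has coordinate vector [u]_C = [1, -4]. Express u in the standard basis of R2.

By definition u = f1 - 4f2.
Summing componentwise gives [-2, 9].

[-2, 9]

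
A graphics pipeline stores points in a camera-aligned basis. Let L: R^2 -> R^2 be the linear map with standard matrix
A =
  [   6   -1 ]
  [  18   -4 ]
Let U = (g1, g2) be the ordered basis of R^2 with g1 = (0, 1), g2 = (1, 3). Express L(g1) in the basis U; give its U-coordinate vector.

(-1, -1)

Compute L(g1) = A g1 = (-1, -4) in standard coordinates.
Then write this in U-coordinates: solve for y in y_1 g1 + y_2 g2 = (-1, -4).
This gives y = (-1, -1), which is column 1 of [L]_U.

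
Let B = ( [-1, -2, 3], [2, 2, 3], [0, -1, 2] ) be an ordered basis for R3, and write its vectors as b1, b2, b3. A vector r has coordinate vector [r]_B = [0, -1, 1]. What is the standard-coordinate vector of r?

[-2, -3, -1]

By definition r = 0·b1 - b2 + b3.
Summing componentwise gives [-2, -3, -1].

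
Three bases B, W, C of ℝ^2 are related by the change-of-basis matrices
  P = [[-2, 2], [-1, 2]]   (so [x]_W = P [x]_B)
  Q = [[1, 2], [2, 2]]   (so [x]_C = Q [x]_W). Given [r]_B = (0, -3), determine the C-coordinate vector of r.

(-18, -24)

Composing the changes, [r]_C = Q P [r]_B.
Q P = [[-4, 6], [-6, 8]]; applying this to (0, -3) gives (-18, -24).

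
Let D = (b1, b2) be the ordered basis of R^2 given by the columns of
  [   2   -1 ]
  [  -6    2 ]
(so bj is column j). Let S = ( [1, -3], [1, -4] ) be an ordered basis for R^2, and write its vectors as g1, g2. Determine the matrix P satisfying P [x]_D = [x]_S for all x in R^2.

[[2, -2], [0, 1]]

Column j of P is [bj]_S, since P maps D-coordinates to S-coordinates.
Expressing b1 in S: b1 = 2g1 + 0·g2, so column 1 of P is [2, 0].
Doing the same for each bj gives P = [[2, -2], [0, 1]].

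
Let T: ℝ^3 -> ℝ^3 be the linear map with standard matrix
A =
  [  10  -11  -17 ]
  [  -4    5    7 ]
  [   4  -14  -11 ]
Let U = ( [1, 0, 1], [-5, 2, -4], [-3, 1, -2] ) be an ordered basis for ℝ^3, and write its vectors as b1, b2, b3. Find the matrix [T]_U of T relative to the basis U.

[[-1, 0, 2], [3, 2, 0], [-3, -2, 3]]

With P the matrix whose columns are b1, ..., b3, [T]_U = P^(-1) A P.
Column by column: T(b1) = A b1 = [-7, 3, -7]; its U-coordinates [-1, 3, -3] give column 1.
Continuing for each basis vector yields [T]_U = [[-1, 0, 2], [3, 2, 0], [-3, -2, 3]].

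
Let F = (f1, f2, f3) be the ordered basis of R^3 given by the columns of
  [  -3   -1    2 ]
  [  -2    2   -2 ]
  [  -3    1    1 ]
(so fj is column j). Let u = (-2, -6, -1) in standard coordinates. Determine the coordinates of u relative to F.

(2, 2, 3)

[u]_F is the unique c with M c = u, where M has columns f1, ..., f3.
Gaussian elimination on [M | u] yields c = (2, 2, 3).
Check: 2f1 + 2f2 + 3f3 = (-2, -6, -1).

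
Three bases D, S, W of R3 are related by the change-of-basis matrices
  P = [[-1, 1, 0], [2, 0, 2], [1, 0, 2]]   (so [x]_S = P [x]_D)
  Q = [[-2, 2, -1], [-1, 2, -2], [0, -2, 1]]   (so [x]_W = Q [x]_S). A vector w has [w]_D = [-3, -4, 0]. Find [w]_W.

Apply P to get S-coordinates [-1, -6, -3], then Q to get W-coordinates.
The result is [w]_W = [-7, -5, 9].

[-7, -5, 9]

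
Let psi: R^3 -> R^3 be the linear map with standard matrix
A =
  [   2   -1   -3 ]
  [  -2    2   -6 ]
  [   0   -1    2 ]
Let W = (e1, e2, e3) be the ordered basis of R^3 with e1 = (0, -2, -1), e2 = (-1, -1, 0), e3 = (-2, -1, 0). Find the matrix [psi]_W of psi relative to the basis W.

With P the matrix whose columns are e1, ..., e3, [psi]_W = P^(-1) A P.
Column by column: psi(e1) = A e1 = (5, 2, 0); its W-coordinates (0, 1, -3) give column 1.
Continuing for each basis vector yields [psi]_W = [[0, -1, -1], [1, 3, -3], [-3, -1, 3]].

[[0, -1, -1], [1, 3, -3], [-3, -1, 3]]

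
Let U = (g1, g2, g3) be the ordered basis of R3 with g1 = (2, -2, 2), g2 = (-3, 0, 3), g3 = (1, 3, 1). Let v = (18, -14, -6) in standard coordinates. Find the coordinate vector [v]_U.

Write v = c_1 g1 + ... + c_3 g3 and solve for the c_i.
Gaussian elimination on [M | v] yields c = (4, -4, -2).
Check: 4g1 - 4g2 - 2g3 = (18, -14, -6).

(4, -4, -2)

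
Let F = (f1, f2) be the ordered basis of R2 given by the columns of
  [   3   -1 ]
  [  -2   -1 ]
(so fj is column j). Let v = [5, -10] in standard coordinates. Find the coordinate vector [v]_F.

We seek scalars with c_1 f1 + c_2 f2 = v; equivalently solve M c = v where the columns of M are f1, f2.
System: 3c_1 - c_2 = 5, -2c_1 - c_2 = -10; solving gives c_1 = 3, c_2 = 4.
Check: 3f1 + 4f2 = [5, -10].

[3, 4]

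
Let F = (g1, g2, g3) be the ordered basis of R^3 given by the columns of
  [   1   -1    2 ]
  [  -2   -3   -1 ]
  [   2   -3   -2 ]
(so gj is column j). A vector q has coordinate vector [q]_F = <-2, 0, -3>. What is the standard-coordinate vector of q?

q = M [q]_F, where M has columns g1, ..., g3.
Carrying out the matrix-vector product, q = <-8, 7, 2>.

<-8, 7, 2>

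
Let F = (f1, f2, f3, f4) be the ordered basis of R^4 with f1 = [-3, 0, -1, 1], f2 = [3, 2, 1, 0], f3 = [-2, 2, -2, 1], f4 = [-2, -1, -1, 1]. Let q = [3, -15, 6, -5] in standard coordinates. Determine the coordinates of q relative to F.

[-2, -3, -4, 1]

[q]_F is the unique c with M c = q, where M has columns f1, ..., f4.
Solving this 4x4 system gives c = (-2, -3, -4, 1).
Check: -2f1 - 3f2 - 4f3 + f4 = [3, -15, 6, -5].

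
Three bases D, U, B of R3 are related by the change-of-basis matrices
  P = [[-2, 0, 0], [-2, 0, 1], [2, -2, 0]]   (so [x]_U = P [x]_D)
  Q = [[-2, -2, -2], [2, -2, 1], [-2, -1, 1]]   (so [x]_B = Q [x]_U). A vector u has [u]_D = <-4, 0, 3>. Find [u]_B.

Composing the changes, [u]_B = Q P [u]_D.
Q P = [[4, 4, -2], [2, -2, -2], [8, -2, -1]]; applying this to <-4, 0, 3> gives <-22, -14, -35>.

<-22, -14, -35>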